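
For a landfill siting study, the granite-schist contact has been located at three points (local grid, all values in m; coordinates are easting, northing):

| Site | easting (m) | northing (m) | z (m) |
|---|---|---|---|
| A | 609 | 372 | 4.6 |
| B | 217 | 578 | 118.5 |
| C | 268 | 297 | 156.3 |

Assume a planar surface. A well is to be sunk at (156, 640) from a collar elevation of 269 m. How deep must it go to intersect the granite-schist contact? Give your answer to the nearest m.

139 m

Let the plane be z = a·easting + b·northing + c.
B−A: −392a + 206b = 113.9;  C−A: −341a − 75b = 151.7.
Solving gives a = −0.39934, b = −0.20700.
Then c = 4.6 − a·609 − b·372 = 324.80.
At (156, 640): z_contact = −62.3 − 132.5 + 324.80 = 130.0 m.
Depth below ground = 269 − 130.0 = 139 m.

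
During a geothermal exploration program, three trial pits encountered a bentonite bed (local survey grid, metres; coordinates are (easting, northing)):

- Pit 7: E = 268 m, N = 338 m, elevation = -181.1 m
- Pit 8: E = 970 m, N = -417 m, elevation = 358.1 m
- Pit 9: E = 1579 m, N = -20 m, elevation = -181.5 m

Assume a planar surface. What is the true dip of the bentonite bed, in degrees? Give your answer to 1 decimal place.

44.8°

Two edge vectors: Pit 7→Pit 8 = (702, -755, 539.2), Pit 7→Pit 9 = (1311, -358, -0.4).
Normal n = (Pit 7→Pit 8) × (Pit 7→Pit 9) = (193335.6, 707172, 738489).
So ∂z/∂E = −n_x/n_z = −0.26180 and ∂z/∂N = −n_y/n_z = −0.95759.
Gradient magnitude |∇z| = √(a² + b²) = √(0.06854 + 0.91698) = 0.99274.
True dip = arctan(0.99274) = 44.8°, dipping toward NNE (azimuth ≈ 015°).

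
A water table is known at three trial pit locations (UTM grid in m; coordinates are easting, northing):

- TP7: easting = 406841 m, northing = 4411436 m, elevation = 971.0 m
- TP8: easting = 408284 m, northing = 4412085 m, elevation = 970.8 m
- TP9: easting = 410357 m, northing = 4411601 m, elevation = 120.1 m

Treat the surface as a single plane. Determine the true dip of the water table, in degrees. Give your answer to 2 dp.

33.36°

Two edge vectors: TP7→TP8 = (1443, 649, -0.2), TP7→TP9 = (3516, 165, -850.9).
Normal n = (TP7→TP8) × (TP7→TP9) = (-552201.1, 1227145.5, -2043789).
So ∂z/∂easting = −n_x/n_z = −0.27018 and ∂z/∂northing = −n_y/n_z = 0.60043.
Gradient magnitude |∇z| = √(a² + b²) = √(0.07300 + 0.36051) = 0.65842.
True dip = arctan(0.65842) = 33.36°, dipping toward SSE (azimuth ≈ 156°).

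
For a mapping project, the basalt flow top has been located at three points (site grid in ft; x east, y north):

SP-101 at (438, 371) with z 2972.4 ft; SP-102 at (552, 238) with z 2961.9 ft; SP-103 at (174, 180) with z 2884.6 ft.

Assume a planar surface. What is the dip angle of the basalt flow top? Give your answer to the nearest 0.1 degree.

Let the plane be z = a·x + b·y + c.
SP-102−SP-101: 114a − 133b = −10.5;  SP-103−SP-101: −264a − 191b = −87.8.
Solving gives a = 0.17002, b = 0.22468.
Gradient magnitude |∇z| = √(a² + b²) = √(0.02891 + 0.05048) = 0.28176.
True dip = arctan(0.28176) = 15.7°, dipping toward SW (azimuth ≈ 217°).

15.7°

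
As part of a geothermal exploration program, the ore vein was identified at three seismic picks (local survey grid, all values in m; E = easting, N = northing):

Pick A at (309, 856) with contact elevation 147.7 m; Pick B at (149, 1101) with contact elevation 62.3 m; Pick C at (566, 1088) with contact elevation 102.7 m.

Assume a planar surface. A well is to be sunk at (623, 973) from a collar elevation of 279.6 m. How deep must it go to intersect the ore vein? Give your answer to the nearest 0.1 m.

138.4 m

Let the plane be z = a·E + b·N + c.
Pick B−Pick A: −160a + 245b = −85.4;  Pick C−Pick A: 257a + 232b = −45.
Solving gives a = 0.087803, b = −0.291230.
Then c = 147.7 − a·309 − b·856 = 369.86.
At (623, 973): z_contact = 54.70 − 283.37 + 369.86 = 141.20 m.
Depth below ground = 279.6 − 141.20 = 138.4 m.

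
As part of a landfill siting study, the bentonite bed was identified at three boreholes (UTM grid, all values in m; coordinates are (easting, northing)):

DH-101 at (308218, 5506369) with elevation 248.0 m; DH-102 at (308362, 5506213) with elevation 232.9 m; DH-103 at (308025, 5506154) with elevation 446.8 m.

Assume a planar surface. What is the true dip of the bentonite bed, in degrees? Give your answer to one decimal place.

Let the plane be z = a·E + b·N + c.
DH-102−DH-101: 144a − 156b = −15.1;  DH-103−DH-101: −193a − 215b = 198.8.
Solving gives a = −0.56100, b = −0.42105.
Gradient magnitude |∇z| = √(a² + b²) = √(0.31472 + 0.17729) = 0.70143.
True dip = arctan(0.70143) = 35.0°, dipping toward NE (azimuth ≈ 053°).

35.0°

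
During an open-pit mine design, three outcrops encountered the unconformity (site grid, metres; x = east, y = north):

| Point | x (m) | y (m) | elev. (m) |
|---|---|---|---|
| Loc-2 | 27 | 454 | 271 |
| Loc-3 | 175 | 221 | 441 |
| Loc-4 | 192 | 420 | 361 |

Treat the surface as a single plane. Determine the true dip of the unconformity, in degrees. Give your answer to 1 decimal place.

32.3°

Two edge vectors: Loc-2→Loc-3 = (148, -233, 170), Loc-2→Loc-4 = (165, -34, 90).
Normal n = (Loc-2→Loc-3) × (Loc-2→Loc-4) = (-15190, 14730, 33413).
So ∂z/∂x = −n_x/n_z = 0.45461 and ∂z/∂y = −n_y/n_z = −0.44085.
Gradient magnitude |∇z| = √(a² + b²) = √(0.20667 + 0.19435) = 0.63326.
True dip = arctan(0.63326) = 32.3°, dipping toward NW (azimuth ≈ 314°).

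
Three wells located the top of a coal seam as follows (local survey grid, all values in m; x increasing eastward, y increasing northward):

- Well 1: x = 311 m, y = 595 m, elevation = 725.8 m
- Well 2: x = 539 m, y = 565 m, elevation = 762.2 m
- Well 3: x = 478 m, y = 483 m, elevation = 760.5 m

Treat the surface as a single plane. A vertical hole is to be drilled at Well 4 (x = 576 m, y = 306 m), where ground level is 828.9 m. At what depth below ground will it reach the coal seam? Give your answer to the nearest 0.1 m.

38.1 m

Two edge vectors: Well 1→Well 2 = (228, -30, 36.4), Well 1→Well 3 = (167, -112, 34.7).
Normal n = (Well 1→Well 2) × (Well 1→Well 3) = (3035.8, -1832.8, -20526).
So ∂z/∂x = −n_x/n_z = 0.14790 and ∂z/∂y = −n_y/n_z = −0.08929.
Intercept c from Well 1: 725.8 − 46.00 + 53.13 = 732.93.
At (576, 306): z_contact = 85.19 − 27.32 + 732.93 = 790.80 m.
Depth below ground = 828.9 − 790.80 = 38.1 m.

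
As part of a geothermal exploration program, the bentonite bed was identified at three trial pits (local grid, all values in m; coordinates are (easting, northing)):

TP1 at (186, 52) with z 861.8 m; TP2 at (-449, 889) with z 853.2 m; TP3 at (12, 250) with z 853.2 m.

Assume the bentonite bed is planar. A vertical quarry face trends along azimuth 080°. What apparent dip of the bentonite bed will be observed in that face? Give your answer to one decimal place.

17.0°

Let the plane be z = a·E + b·N + c.
TP2−TP1: −635a + 837b = −8.6;  TP3−TP1: −174a + 198b = −8.6.
Solving gives a = 0.27604, b = 0.19915.
Unit vector along 080° is (sin 80°, cos 80°) = (0.9848, 0.1736).
Slope in that direction = a·(0.9848) + b·(0.1736) = 0.30643.
Apparent dip = arctan|0.30643| = 17.0° (true dip is 18.8°, so apparent ≤ true as expected).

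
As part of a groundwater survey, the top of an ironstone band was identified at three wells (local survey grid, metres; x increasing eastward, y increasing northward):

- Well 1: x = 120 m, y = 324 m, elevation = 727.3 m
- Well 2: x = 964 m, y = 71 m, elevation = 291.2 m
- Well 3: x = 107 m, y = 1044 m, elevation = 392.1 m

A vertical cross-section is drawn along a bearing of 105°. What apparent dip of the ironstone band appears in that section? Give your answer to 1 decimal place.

Two edge vectors: Well 1→Well 2 = (844, -253, -436.1), Well 1→Well 3 = (-13, 720, -335.2).
Normal n = (Well 1→Well 2) × (Well 1→Well 3) = (398797.6, 288578.1, 604391).
So ∂z/∂x = −n_x/n_z = −0.65983 and ∂z/∂y = −n_y/n_z = −0.47747.
Unit vector along 105° is (sin 105°, cos 105°) = (0.9659, -0.2588).
Slope in that direction = a·(0.9659) + b·(-0.2588) = −0.51377.
Apparent dip = arctan|0.51377| = 27.2° (true dip is 39.2°, so apparent ≤ true as expected).

27.2°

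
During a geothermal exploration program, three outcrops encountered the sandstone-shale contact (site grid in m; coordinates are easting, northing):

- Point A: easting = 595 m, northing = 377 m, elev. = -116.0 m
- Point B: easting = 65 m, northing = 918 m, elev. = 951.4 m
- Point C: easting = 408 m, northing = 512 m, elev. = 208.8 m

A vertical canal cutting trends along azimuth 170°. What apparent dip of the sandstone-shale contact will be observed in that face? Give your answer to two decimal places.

Let the plane be z = a·easting + b·northing + c.
Point B−Point A: −530a + 541b = 1067.4;  Point C−Point A: −187a + 135b = 324.8.
Solving gives a = −1.06756, b = 0.92716.
Unit vector along 170° is (sin 170°, cos 170°) = (0.1736, -0.9848).
Slope in that direction = a·(0.1736) + b·(-0.9848) = −1.09846.
Apparent dip = arctan|1.09846| = 47.69° (true dip is 54.7°, so apparent ≤ true as expected).

47.69°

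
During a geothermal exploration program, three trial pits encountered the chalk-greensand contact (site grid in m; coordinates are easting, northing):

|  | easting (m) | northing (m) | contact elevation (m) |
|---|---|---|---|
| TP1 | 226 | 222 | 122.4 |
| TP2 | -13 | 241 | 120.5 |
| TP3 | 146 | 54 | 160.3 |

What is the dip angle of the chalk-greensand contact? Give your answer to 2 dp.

Two edge vectors: TP1→TP2 = (-239, 19, -1.9), TP1→TP3 = (-80, -168, 37.9).
Normal n = (TP1→TP2) × (TP1→TP3) = (400.9, 9210.1, 41672).
So ∂z/∂easting = −n_x/n_z = −0.00962 and ∂z/∂northing = −n_y/n_z = −0.22101.
Gradient magnitude |∇z| = √(a² + b²) = √(0.00009 + 0.04885) = 0.22122.
True dip = arctan(0.22122) = 12.47°, dipping toward N (azimuth ≈ 002°).

12.47°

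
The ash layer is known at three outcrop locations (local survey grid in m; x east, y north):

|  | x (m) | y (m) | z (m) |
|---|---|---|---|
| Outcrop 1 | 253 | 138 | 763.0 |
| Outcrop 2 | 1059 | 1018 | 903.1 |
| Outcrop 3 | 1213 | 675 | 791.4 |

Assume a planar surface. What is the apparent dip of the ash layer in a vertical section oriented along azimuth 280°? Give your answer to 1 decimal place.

9.5°

Two edge vectors: Outcrop 1→Outcrop 2 = (806, 880, 140.1), Outcrop 1→Outcrop 3 = (960, 537, 28.4).
Normal n = (Outcrop 1→Outcrop 2) × (Outcrop 1→Outcrop 3) = (-50241.7, 111605.6, -411978).
So ∂z/∂x = −n_x/n_z = −0.12195 and ∂z/∂y = −n_y/n_z = 0.27090.
Unit vector along 280° is (sin 280°, cos 280°) = (-0.9848, 0.1736).
Slope in that direction = a·(-0.9848) + b·(0.1736) = 0.16714.
Apparent dip = arctan|0.16714| = 9.5° (true dip is 16.5°, so apparent ≤ true as expected).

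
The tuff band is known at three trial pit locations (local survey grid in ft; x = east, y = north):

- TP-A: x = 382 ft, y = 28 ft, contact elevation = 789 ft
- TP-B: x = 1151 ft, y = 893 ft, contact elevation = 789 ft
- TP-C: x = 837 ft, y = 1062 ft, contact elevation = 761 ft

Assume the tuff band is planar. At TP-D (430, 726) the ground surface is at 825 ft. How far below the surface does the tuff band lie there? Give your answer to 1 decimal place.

70.5 ft

Two edge vectors: TP-A→TP-B = (769, 865, 0), TP-A→TP-C = (455, 1034, -28).
Normal n = (TP-A→TP-B) × (TP-A→TP-C) = (-24220, 21532, 401571).
So ∂z/∂x = −n_x/n_z = 0.060313 and ∂z/∂y = −n_y/n_z = −0.053619.
Intercept c from TP-A: 789 − 23.04 + 1.50 = 767.46.
At (430, 726): z_contact = 25.93 − 38.93 + 767.46 = 754.47 ft.
Depth below ground = 825 − 754.47 = 70.5 ft.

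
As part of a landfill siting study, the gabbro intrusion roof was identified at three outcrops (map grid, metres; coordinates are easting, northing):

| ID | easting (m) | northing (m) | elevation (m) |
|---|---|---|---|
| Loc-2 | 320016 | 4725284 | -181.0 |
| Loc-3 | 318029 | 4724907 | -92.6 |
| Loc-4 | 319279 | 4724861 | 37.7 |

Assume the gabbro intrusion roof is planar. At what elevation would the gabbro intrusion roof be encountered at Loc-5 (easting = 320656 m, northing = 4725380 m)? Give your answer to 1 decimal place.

-192.8 m

Two edge vectors: Loc-2→Loc-3 = (-1987, -377, 88.4), Loc-2→Loc-4 = (-737, -423, 218.7).
Normal n = (Loc-2→Loc-3) × (Loc-2→Loc-4) = (-45056.7, 369406.1, 562652).
So ∂z/∂easting = −n_x/n_z = 0.080079161 and ∂z/∂northing = −n_y/n_z = −0.656544543.
Intercept c from Loc-2: -181 − 25626.61 + 3102359.42 = 3076551.81.
At (320656, 4725380): z = 25677.9 − 3102422.5 + 3076551.81 = -192.8 m.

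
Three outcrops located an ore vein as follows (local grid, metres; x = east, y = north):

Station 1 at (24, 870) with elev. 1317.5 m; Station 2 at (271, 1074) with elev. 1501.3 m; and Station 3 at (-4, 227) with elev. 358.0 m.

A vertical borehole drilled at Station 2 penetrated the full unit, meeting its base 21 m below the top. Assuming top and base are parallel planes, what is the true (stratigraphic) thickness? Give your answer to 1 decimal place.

11.1 m

Let the plane be z = a·x + b·y + c.
Station 2−Station 1: 247a + 204b = 183.8;  Station 3−Station 1: −28a − 643b = −959.5.
Solving gives a = −0.50653, b = 1.51428.
|∇z| = √(a²+b²) = 1.59675, so dip δ = arctan(1.59675) = 57.94°.
True thickness = vertical thickness × cos δ = 21 × cos 57.94° = 11.1 m.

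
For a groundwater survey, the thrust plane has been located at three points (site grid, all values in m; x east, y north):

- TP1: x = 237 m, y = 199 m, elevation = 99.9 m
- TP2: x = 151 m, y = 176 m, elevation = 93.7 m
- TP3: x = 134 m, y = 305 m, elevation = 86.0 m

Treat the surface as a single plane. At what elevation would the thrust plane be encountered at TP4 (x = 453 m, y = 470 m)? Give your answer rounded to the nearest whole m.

Let the plane be z = a·x + b·y + c.
TP2−TP1: −86a − 23b = −6.2;  TP3−TP1: −103a + 106b = −13.9.
Solving gives a = 0.08506, b = −0.04848.
Then c = 99.9 − a·237 − b·199 = 89.39.
At (453, 470): z = 38.5 − 22.8 + 89.39 = 105.1 m.

105 m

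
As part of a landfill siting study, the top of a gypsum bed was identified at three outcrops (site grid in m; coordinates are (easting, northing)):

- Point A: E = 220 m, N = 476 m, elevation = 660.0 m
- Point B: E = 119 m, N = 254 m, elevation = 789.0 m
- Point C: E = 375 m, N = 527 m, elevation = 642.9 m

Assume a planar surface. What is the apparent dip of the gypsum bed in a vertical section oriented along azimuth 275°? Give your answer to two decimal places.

8.48°

Let the plane be z = a·E + b·N + c.
Point B−Point A: −101a − 222b = 129;  Point C−Point A: 155a + 51b = −17.1.
Solving gives a = 0.09511, b = −0.62435.
Unit vector along 275° is (sin 275°, cos 275°) = (-0.9962, 0.0872).
Slope in that direction = a·(-0.9962) + b·(0.0872) = −0.14916.
Apparent dip = arctan|0.14916| = 8.48° (true dip is 32.3°, so apparent ≤ true as expected).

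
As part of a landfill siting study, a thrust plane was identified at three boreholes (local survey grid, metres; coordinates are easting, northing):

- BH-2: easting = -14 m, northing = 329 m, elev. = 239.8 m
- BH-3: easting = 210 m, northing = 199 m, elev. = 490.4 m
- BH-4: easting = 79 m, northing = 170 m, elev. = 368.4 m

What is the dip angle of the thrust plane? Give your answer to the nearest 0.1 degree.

Let the plane be z = a·easting + b·northing + c.
BH-3−BH-2: 224a − 130b = 250.6;  BH-4−BH-2: 93a − 159b = 128.6.
Solving gives a = 0.98306, b = −0.23381.
Gradient magnitude |∇z| = √(a² + b²) = √(0.96640 + 0.05467) = 1.01048.
True dip = arctan(1.01048) = 45.3°, dipping toward WNW (azimuth ≈ 283°).

45.3°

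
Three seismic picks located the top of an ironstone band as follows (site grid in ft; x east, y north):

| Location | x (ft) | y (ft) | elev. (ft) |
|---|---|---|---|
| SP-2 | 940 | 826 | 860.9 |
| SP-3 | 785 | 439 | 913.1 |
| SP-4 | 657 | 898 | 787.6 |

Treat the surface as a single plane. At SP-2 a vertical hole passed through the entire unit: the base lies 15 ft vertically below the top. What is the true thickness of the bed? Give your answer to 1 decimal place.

14.4 ft

Let the plane be z = a·x + b·y + c.
SP-3−SP-2: −155a − 387b = 52.2;  SP-4−SP-2: −283a + 72b = −73.3.
Solving gives a = 0.20392, b = −0.21656.
|∇z| = √(a²+b²) = 0.29745, so dip δ = arctan(0.29745) = 16.57°.
True thickness = vertical thickness × cos δ = 15 × cos 16.57° = 14.4 ft.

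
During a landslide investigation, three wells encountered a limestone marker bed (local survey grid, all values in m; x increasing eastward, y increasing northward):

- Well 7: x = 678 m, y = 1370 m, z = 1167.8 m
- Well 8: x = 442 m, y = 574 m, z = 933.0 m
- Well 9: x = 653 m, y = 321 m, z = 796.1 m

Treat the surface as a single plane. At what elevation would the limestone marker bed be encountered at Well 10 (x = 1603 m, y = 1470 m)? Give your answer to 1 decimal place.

Let the plane be z = a·x + b·y + c.
Well 8−Well 7: −236a − 796b = −234.8;  Well 9−Well 7: −25a − 1049b = −371.7.
Solving gives a = −0.217724, b = 0.359526.
Then c = 1167.8 − a·678 − b·1370 = 822.87.
At (1603, 1470): z = −349.0 + 528.5 + 822.87 = 1002.4 m.

1002.4 m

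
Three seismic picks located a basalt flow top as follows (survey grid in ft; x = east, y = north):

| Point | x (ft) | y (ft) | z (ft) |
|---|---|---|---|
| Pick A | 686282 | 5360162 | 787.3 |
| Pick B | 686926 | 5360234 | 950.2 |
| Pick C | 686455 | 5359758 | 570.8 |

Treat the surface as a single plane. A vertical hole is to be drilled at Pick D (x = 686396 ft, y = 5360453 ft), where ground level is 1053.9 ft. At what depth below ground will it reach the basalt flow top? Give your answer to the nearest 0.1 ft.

Let the plane be z = a·x + b·y + c.
Pick B−Pick A: 644a + 72b = 162.9;  Pick C−Pick A: 173a − 404b = −216.5.
Solving gives a = 0.184217553, b = 0.614776329.
Then c = 787.3 − a·686282 − b·5360162 = −3420938.61.
At (686396, 5360453): z_contact = 126446.19 + 3295479.61 − 3420938.61 = 987.20 ft.
Depth below ground = 1053.9 − 987.20 = 66.7 ft.

66.7 ft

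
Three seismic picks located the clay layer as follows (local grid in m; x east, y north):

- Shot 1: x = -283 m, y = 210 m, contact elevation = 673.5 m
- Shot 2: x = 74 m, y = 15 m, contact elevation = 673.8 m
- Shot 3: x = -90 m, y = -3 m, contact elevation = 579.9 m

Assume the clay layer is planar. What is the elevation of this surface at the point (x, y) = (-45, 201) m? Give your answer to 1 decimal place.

779.2 m

Let the plane be z = a·x + b·y + c.
Shot 2−Shot 1: 357a − 195b = 0.3;  Shot 3−Shot 1: 193a − 213b = −93.6.
Solving gives a = 0.47690, b = 0.87156.
Then c = 673.5 − a·-283 − b·210 = 625.44.
At (-45, 201): z = −21.5 + 175.2 + 625.44 = 779.2 m.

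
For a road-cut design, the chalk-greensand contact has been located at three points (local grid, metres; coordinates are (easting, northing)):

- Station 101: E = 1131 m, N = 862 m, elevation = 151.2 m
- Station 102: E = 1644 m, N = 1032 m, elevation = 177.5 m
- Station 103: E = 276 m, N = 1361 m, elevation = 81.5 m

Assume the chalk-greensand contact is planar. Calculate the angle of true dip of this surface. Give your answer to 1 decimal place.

4.0°

Let the plane be z = a·E + b·N + c.
Station 102−Station 101: 513a + 170b = 26.3;  Station 103−Station 101: −855a + 499b = −69.7.
Solving gives a = 0.06222, b = −0.03306.
Gradient magnitude |∇z| = √(a² + b²) = √(0.00387 + 0.00109) = 0.07046.
True dip = arctan(0.07046) = 4.0°, dipping toward WNW (azimuth ≈ 298°).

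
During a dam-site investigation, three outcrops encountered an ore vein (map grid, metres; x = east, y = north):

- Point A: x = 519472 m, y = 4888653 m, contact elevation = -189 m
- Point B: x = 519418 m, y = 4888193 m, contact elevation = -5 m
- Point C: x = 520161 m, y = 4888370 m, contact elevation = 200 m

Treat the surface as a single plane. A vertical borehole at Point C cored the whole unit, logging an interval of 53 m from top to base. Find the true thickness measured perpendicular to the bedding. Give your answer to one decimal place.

Two edge vectors: Point A→Point B = (-54, -460, 184), Point A→Point C = (689, -283, 389).
Normal n = (Point A→Point B) × (Point A→Point C) = (-126868, 147782, 332222).
So ∂z/∂x = −n_x/n_z = 0.38188 and ∂z/∂y = −n_y/n_z = −0.44483.
|∇z| = √(a²+b²) = 0.58626, so dip δ = arctan(0.58626) = 30.38°.
True thickness = vertical thickness × cos δ = 53 × cos 30.38° = 45.7 m.

45.7 m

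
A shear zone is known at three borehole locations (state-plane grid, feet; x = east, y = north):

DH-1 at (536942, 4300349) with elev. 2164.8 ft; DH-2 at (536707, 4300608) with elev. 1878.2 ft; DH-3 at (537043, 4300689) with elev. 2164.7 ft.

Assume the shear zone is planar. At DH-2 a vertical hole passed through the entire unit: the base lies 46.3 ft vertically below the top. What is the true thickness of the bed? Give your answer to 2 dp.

Two edge vectors: DH-1→DH-2 = (-235, 259, -286.6), DH-1→DH-3 = (101, 340, -0.1).
Normal n = (DH-1→DH-2) × (DH-1→DH-3) = (97418.1, -28970.1, -106059).
So ∂z/∂x = −n_x/n_z = 0.91853 and ∂z/∂y = −n_y/n_z = −0.27315.
|∇z| = √(a²+b²) = 0.95828, so dip δ = arctan(0.95828) = 43.78°.
True thickness = vertical thickness × cos δ = 46.3 × cos 43.78° = 33.43 ft.

33.43 ft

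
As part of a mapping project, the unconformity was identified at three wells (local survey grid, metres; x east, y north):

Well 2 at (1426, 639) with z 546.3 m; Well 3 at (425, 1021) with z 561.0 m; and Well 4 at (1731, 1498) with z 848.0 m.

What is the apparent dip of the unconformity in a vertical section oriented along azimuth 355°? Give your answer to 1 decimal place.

Two edge vectors: Well 2→Well 3 = (-1001, 382, 14.7), Well 2→Well 4 = (305, 859, 301.7).
Normal n = (Well 2→Well 3) × (Well 2→Well 4) = (102622.1, 306485.2, -976369).
So ∂z/∂x = −n_x/n_z = 0.10511 and ∂z/∂y = −n_y/n_z = 0.31390.
Unit vector along 355° is (sin 355°, cos 355°) = (-0.0872, 0.9962).
Slope in that direction = a·(-0.0872) + b·(0.9962) = 0.30355.
Apparent dip = arctan|0.30355| = 16.9° (true dip is 18.3°, so apparent ≤ true as expected).

16.9°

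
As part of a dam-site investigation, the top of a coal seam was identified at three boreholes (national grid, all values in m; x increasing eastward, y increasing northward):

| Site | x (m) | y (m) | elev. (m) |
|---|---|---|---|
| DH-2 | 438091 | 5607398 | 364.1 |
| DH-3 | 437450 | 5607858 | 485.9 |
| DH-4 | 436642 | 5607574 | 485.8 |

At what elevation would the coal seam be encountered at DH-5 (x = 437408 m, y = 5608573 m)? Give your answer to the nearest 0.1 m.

Two edge vectors: DH-2→DH-3 = (-641, 460, 121.8), DH-2→DH-4 = (-1449, 176, 121.7).
Normal n = (DH-2→DH-3) × (DH-2→DH-4) = (34545.2, -98478.5, 553724).
So ∂z/∂x = −n_x/n_z = −0.062387038 and ∂z/∂y = −n_y/n_z = 0.177847628.
Intercept c from DH-2: 364.1 + 27331.20 − 997262.43 = −969567.13.
At (437408, 5608573): z = −27288.6 + 997471.4 − 969567.13 = 615.7 m.

615.7 m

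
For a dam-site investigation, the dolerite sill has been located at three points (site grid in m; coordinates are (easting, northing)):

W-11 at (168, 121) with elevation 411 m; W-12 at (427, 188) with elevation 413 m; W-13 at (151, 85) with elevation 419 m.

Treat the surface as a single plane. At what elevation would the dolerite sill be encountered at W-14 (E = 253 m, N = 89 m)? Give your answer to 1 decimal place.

425.5 m

Two edge vectors: W-11→W-12 = (259, 67, 2), W-11→W-13 = (-17, -36, 8).
Normal n = (W-11→W-12) × (W-11→W-13) = (608, -2106, -8185).
So ∂z/∂E = −n_x/n_z = 0.07428 and ∂z/∂N = −n_y/n_z = −0.25730.
Intercept c from W-11: 411 − 12.48 + 31.13 = 429.65.
At (253, 89): z = 18.8 − 22.9 + 429.65 = 425.5 m.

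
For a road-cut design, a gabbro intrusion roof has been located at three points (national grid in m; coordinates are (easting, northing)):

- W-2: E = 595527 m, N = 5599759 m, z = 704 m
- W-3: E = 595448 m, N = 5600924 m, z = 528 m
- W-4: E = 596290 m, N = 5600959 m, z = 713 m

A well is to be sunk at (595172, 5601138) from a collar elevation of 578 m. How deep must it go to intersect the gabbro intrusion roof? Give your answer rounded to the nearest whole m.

141 m

Let the plane be z = a·E + b·N + c.
W-3−W-2: −79a + 1165b = −176;  W-4−W-2: 763a + 1200b = 9.
Solving gives a = 0.22535949, b = −0.13579107.
Then c = 704 − a·595527 − b·5599759 = 626893.63.
At (595172, 5601138): z_contact = 134127.7 − 760584.5 + 626893.63 = 436.7 m.
Depth below ground = 578 − 436.7 = 141 m.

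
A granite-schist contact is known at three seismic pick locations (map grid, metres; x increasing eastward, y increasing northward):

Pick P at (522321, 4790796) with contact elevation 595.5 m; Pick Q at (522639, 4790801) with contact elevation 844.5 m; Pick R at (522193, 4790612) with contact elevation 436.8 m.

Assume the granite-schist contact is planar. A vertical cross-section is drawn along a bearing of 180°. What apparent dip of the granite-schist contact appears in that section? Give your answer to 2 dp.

Two edge vectors: Pick P→Pick Q = (318, 5, 249), Pick P→Pick R = (-128, -184, -158.7).
Normal n = (Pick P→Pick Q) × (Pick P→Pick R) = (45022.5, 18594.6, -57872).
So ∂z/∂x = −n_x/n_z = 0.77797 and ∂z/∂y = −n_y/n_z = 0.32131.
Unit vector along 180° is (sin 180°, cos 180°) = (0.0000, -1.0000).
Slope in that direction = a·(0.0000) + b·(-1.0000) = −0.32131.
Apparent dip = arctan|0.32131| = 17.81° (true dip is 40.1°, so apparent ≤ true as expected).

17.81°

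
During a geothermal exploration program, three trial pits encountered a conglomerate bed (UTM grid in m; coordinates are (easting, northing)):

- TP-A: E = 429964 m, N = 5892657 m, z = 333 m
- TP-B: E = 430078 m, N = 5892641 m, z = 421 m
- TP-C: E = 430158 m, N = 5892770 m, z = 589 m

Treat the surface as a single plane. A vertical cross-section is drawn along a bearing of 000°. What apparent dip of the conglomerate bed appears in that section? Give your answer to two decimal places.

37.15°

Let the plane be z = a·E + b·N + c.
TP-B−TP-A: 114a − 16b = 88;  TP-C−TP-A: 194a + 113b = 256.
Solving gives a = 0.87827, b = 0.75766.
Unit vector along 000° is (sin 0°, cos 0°) = (0.0000, 1.0000).
Slope in that direction = a·(0.0000) + b·(1.0000) = 0.75766.
Apparent dip = arctan|0.75766| = 37.15° (true dip is 49.2°, so apparent ≤ true as expected).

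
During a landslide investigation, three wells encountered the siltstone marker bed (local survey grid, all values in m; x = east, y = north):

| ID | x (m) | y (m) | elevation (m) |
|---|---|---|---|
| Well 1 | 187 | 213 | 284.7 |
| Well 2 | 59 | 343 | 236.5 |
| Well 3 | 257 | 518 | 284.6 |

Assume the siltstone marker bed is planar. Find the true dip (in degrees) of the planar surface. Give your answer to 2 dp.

17.39°

Let the plane be z = a·x + b·y + c.
Well 2−Well 1: −128a + 130b = −48.2;  Well 3−Well 1: 70a + 305b = −0.1.
Solving gives a = 0.30511, b = −0.07035.
Gradient magnitude |∇z| = √(a² + b²) = √(0.09309 + 0.00495) = 0.31312.
True dip = arctan(0.31312) = 17.39°, dipping toward WNW (azimuth ≈ 283°).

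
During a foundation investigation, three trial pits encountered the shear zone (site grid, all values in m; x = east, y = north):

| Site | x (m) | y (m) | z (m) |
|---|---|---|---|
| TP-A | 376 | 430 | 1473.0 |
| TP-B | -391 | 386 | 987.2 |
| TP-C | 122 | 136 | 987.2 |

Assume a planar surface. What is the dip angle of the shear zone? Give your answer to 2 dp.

Two edge vectors: TP-A→TP-B = (-767, -44, -485.8), TP-A→TP-C = (-254, -294, -485.8).
Normal n = (TP-A→TP-B) × (TP-A→TP-C) = (-121450, -249215.4, 214322).
So ∂z/∂x = −n_x/n_z = 0.56667 and ∂z/∂y = −n_y/n_z = 1.16281.
Gradient magnitude |∇z| = √(a² + b²) = √(0.32112 + 1.35212) = 1.29354.
True dip = arctan(1.29354) = 52.29°, dipping toward SSW (azimuth ≈ 206°).

52.29°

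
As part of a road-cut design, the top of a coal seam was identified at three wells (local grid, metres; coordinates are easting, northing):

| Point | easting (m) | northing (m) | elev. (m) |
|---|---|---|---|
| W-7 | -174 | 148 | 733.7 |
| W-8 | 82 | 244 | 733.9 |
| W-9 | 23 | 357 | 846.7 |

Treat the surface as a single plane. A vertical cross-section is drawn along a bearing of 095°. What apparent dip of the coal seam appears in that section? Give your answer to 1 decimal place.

Let the plane be z = a·easting + b·northing + c.
W-8−W-7: 256a + 96b = 0.2;  W-9−W-7: 197a + 209b = 113.
Solving gives a = −0.31239, b = 0.83512.
Unit vector along 095° is (sin 95°, cos 95°) = (0.9962, -0.0872).
Slope in that direction = a·(0.9962) + b·(-0.0872) = −0.38399.
Apparent dip = arctan|0.38399| = 21.0° (true dip is 41.7°, so apparent ≤ true as expected).

21.0°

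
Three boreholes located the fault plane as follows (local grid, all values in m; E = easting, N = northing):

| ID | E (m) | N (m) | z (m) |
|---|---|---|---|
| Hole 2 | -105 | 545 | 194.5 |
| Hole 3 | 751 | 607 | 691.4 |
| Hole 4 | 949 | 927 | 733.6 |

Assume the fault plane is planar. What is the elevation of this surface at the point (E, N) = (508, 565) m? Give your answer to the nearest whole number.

Let the plane be z = a·E + b·N + c.
Hole 3−Hole 2: 856a + 62b = 496.9;  Hole 4−Hole 2: 1054a + 382b = 539.1.
Solving gives a = 0.59773, b = −0.23797.
Then c = 194.5 − a·-105 − b·545 = 386.95.
At (508, 565): z = 303.6 − 134.5 + 386.95 = 556.1 m.

556 m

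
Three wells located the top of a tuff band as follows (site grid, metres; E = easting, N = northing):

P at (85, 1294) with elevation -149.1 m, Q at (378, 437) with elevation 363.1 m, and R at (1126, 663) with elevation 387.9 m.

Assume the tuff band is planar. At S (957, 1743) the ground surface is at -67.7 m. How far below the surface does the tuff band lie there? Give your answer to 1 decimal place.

Two edge vectors: P→Q = (293, -857, 512.2), P→R = (1041, -631, 537).
Normal n = (P→Q) × (P→R) = (-137010.8, 375859.2, 707254).
So ∂z/∂E = −n_x/n_z = 0.193722 and ∂z/∂N = −n_y/n_z = −0.531435.
Intercept c from P: -149.1 − 16.47 + 687.68 = 522.11.
At (957, 1743): z_contact = 185.39 − 926.29 + 522.11 = -218.79 m.
Depth below ground = -67.7 − (-218.79) = 151.1 m.

151.1 m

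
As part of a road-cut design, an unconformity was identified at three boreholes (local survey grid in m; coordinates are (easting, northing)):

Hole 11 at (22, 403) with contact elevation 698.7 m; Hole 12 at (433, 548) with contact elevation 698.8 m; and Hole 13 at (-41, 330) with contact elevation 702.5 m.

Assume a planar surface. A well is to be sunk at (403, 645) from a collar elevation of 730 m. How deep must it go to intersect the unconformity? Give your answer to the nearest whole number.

39 m

Let the plane be z = a·E + b·N + c.
Hole 12−Hole 11: 411a + 145b = 0.1;  Hole 13−Hole 11: −63a − 73b = 3.8.
Solving gives a = 0.02675, b = −0.07514.
Then c = 698.7 − a·22 − b·403 = 728.39.
At (403, 645): z_contact = 10.8 − 48.5 + 728.39 = 690.7 m.
Depth below ground = 730 − 690.7 = 39 m.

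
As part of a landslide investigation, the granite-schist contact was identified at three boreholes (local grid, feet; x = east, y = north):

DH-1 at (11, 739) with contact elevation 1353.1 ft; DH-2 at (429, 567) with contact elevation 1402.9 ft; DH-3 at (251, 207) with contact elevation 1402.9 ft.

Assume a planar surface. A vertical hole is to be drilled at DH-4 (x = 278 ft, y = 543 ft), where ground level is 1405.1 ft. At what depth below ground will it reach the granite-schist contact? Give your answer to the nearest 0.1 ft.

16.0 ft

Two edge vectors: DH-1→DH-2 = (418, -172, 49.8), DH-1→DH-3 = (240, -532, 49.8).
Normal n = (DH-1→DH-2) × (DH-1→DH-3) = (17928, -8864.4, -181096).
So ∂z/∂x = −n_x/n_z = 0.09900 and ∂z/∂y = −n_y/n_z = −0.04895.
Intercept c from DH-1: 1353.1 − 1.09 + 36.17 = 1388.18.
At (278, 543): z_contact = 27.52 − 26.58 + 1388.18 = 1389.13 ft.
Depth below ground = 1405.1 − 1389.13 = 16.0 ft.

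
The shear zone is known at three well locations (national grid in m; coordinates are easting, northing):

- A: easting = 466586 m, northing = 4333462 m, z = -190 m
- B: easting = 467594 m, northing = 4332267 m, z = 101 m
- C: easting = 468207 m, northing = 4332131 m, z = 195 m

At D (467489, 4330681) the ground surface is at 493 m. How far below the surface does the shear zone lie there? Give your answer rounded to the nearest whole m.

Two edge vectors: A→B = (1008, -1195, 291), A→C = (1621, -1331, 385).
Normal n = (A→B) × (A→C) = (-72754, 83631, 595447).
So ∂z/∂easting = −n_x/n_z = 0.12218384 and ∂z/∂northing = −n_y/n_z = −0.14045079.
Intercept c from A: -190 − 57009.27 + 608638.15 = 551438.88.
At (467489, 4330681): z_contact = 57119.6 − 608247.6 + 551438.88 = 310.9 m.
Depth below ground = 493 − 310.9 = 182 m.

182 m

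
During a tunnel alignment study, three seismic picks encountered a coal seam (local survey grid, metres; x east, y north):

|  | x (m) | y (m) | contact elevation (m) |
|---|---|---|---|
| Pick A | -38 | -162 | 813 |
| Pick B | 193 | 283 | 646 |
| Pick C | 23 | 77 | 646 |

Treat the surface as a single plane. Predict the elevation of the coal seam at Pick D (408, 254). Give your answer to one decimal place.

938.9 m

Let the plane be z = a·x + b·y + c.
Pick B−Pick A: 231a + 445b = −167;  Pick C−Pick A: 61a + 239b = −167.
Solving gives a = 1.22584, b = −1.01162.
Then c = 813 − a·-38 − b·-162 = 695.70.
At (408, 254): z = 500.1 − 257.0 + 695.70 = 938.9 m.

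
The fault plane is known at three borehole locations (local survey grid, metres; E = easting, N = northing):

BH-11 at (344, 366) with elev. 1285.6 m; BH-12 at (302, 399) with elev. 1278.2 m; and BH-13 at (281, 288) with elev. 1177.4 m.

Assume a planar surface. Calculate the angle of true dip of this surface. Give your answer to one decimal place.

47.4°

Two edge vectors: BH-11→BH-12 = (-42, 33, -7.4), BH-11→BH-13 = (-63, -78, -108.2).
Normal n = (BH-11→BH-12) × (BH-11→BH-13) = (-4147.8, -4078.2, 5355).
So ∂z/∂E = −n_x/n_z = 0.77457 and ∂z/∂N = −n_y/n_z = 0.76157.
Gradient magnitude |∇z| = √(a² + b²) = √(0.59995 + 0.57999) = 1.08625.
True dip = arctan(1.08625) = 47.4°, dipping toward SW (azimuth ≈ 225°).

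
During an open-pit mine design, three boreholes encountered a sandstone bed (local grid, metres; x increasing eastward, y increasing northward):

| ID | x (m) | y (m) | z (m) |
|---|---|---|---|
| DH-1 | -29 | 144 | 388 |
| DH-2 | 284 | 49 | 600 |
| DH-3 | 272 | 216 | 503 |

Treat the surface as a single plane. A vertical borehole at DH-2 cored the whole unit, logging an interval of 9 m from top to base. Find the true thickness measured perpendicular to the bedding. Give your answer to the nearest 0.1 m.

Let the plane be z = a·x + b·y + c.
DH-2−DH-1: 313a − 95b = 212;  DH-3−DH-1: 301a + 72b = 115.
Solving gives a = 0.51219, b = −0.54403.
|∇z| = √(a²+b²) = 0.74721, so dip δ = arctan(0.74721) = 36.77°.
True thickness = vertical thickness × cos δ = 9 × cos 36.77° = 7.2 m.

7.2 m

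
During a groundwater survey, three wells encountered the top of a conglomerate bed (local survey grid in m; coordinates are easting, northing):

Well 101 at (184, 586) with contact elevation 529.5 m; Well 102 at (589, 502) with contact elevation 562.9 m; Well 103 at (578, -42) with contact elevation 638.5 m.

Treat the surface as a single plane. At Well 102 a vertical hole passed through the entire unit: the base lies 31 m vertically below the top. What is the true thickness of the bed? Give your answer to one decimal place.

30.7 m

Let the plane be z = a·easting + b·northing + c.
Well 102−Well 101: 405a − 84b = 33.4;  Well 103−Well 101: 394a − 628b = 109.
Solving gives a = 0.05342, b = −0.14005.
|∇z| = √(a²+b²) = 0.14989, so dip δ = arctan(0.14989) = 8.52°.
True thickness = vertical thickness × cos δ = 31 × cos 8.52° = 30.7 m.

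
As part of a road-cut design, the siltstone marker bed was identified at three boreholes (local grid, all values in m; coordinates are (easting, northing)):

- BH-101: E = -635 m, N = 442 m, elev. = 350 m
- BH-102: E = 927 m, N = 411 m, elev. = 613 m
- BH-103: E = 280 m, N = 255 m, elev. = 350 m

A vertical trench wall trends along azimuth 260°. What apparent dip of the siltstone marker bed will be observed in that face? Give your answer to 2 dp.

18.89°

Two edge vectors: BH-101→BH-102 = (1562, -31, 263), BH-101→BH-103 = (915, -187, 0).
Normal n = (BH-101→BH-102) × (BH-101→BH-103) = (49181, 240645, -263729).
So ∂z/∂E = −n_x/n_z = 0.18648 and ∂z/∂N = −n_y/n_z = 0.91247.
Unit vector along 260° is (sin 260°, cos 260°) = (-0.9848, -0.1736).
Slope in that direction = a·(-0.9848) + b·(-0.1736) = −0.34210.
Apparent dip = arctan|0.34210| = 18.89° (true dip is 43.0°, so apparent ≤ true as expected).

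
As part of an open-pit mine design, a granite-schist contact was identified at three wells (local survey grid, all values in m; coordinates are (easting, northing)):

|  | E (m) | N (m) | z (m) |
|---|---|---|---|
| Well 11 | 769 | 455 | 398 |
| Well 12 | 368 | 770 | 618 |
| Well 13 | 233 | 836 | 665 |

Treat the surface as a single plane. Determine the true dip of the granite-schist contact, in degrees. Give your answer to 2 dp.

Let the plane be z = a·E + b·N + c.
Well 12−Well 11: −401a + 315b = 220;  Well 13−Well 11: −536a + 381b = 267.
Solving gives a = −0.01775, b = 0.67582.
Gradient magnitude |∇z| = √(a² + b²) = √(0.00031 + 0.45673) = 0.67605.
True dip = arctan(0.67605) = 34.06°, dipping toward S (azimuth ≈ 178°).

34.06°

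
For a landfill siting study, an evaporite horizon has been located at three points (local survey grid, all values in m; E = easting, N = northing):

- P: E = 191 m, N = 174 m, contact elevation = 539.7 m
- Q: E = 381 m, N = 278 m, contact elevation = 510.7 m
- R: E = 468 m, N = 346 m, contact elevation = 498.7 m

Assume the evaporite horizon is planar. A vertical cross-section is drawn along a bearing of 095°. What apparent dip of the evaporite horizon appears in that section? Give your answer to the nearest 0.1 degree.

10.9°

Let the plane be z = a·E + b·N + c.
Q−P: 190a + 104b = −29;  R−P: 277a + 172b = −41.
Solving gives a = −0.18698, b = 0.06276.
Unit vector along 095° is (sin 95°, cos 95°) = (0.9962, -0.0872).
Slope in that direction = a·(0.9962) + b·(-0.0872) = −0.19174.
Apparent dip = arctan|0.19174| = 10.9° (true dip is 11.2°, so apparent ≤ true as expected).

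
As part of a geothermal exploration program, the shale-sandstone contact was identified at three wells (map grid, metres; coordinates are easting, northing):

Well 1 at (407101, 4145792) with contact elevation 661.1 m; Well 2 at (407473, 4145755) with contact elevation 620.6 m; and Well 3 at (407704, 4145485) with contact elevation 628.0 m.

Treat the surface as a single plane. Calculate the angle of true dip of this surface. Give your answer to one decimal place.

10.2°

Let the plane be z = a·easting + b·northing + c.
Well 2−Well 1: 372a − 37b = −40.5;  Well 3−Well 1: 603a − 307b = −33.1.
Solving gives a = −0.12198, b = −0.13177.
Gradient magnitude |∇z| = √(a² + b²) = √(0.01488 + 0.01736) = 0.17956.
True dip = arctan(0.17956) = 10.2°, dipping toward NE (azimuth ≈ 043°).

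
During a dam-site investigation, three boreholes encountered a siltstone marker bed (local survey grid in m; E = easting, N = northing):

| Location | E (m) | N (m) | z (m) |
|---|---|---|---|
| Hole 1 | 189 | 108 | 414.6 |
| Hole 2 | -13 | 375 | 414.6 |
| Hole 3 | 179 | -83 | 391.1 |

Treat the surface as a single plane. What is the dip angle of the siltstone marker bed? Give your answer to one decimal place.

Let the plane be z = a·E + b·N + c.
Hole 2−Hole 1: −202a + 267b = 0;  Hole 3−Hole 1: −10a − 191b = −23.5.
Solving gives a = 0.15210, b = 0.11507.
Gradient magnitude |∇z| = √(a² + b²) = √(0.02313 + 0.01324) = 0.19073.
True dip = arctan(0.19073) = 10.8°, dipping toward SW (azimuth ≈ 233°).

10.8°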